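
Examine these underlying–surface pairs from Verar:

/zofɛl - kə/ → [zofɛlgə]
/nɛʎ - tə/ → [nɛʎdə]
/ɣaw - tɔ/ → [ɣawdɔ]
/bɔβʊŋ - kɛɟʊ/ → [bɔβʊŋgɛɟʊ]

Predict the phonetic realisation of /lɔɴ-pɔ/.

[lɔɴbɔ]

The data show progressive voicing assimilation: /k/ → [g] after /l/; /t/ → [d] after /ʎ/; /t/ → [d] after /w/; /k/ → [g] after /ŋ/. In each pair only voicing changes, matching the preceding consonant, while place and manner stay constant.
The rule targets /p/ (voiceless bilabial stop), which sits after the trigger /ɴ/ (voiced).
A voiced bilabial stop is [b], so the surface segment is [b].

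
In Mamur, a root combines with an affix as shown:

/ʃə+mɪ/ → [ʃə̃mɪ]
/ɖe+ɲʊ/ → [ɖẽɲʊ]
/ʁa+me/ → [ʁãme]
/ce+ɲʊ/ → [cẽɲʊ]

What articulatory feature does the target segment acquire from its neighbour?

The vowel /ə/ surfaces as nasalised [ə̃] next to the following nasal /m/ — it has acquired the [+nasal] feature of its neighbour.
The other forms show the same pattern: /e/ → [ẽ] before /ɲ/; /a/ → [ã] before /m/ — each time a vowel is nasalised next to a following nasal.

nasality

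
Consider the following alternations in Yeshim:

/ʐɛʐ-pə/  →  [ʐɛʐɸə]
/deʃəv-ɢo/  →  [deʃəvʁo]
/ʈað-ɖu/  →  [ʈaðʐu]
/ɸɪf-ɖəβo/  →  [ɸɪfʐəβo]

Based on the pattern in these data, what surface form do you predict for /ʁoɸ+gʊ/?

The data show progressive manner assimilation: /p/ → [ɸ] after /ʐ/; /ɢ/ → [ʁ] after /v/; /ɖ/ → [ʐ] after /ð/; /ɖ/ → [ʐ] after /f/. In each pair only manner changes, matching the preceding consonant, while place and voice stay constant.
The rule targets /g/ (voiced velar stop), which sits after the trigger /ɸ/ (fricative).
Changing only its manner to fricative gives [ɣ] — the voiced velar fricative.

[ʁoɸɣʊ]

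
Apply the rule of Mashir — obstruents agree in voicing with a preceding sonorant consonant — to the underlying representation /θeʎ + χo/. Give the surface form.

/χ/ is a voiceless uvular fricative. The preceding trigger /ʎ/ is voiced, so /χ/ must become voiced as well.
A voiced uvular fricative is [ʁ], so the surface segment is [ʁ].

[θeʎʁo]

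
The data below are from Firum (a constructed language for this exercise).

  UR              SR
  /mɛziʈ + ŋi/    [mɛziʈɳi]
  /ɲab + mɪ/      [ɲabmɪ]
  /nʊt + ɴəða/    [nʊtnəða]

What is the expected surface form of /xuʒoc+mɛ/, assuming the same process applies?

[xuʒocɲɛ]

The data show progressive place assimilation: /ŋ/ → [ɳ] after /ʈ/; /ɴ/ → [n] after /t/. In each pair only place changes, matching the preceding consonant, while manner and voice stay constant.
No alternation appears in [ɲabmɪ]: there the adjacent consonants already agree in place (/m/ and /b/ are both bilabial), so this form is consistent with the same rule.
The rule targets /m/ (voiced bilabial nasal), which sits after the trigger /c/ (palatal).
The voiced palatal nasal is [ɲ], so /m/ → [ɲ].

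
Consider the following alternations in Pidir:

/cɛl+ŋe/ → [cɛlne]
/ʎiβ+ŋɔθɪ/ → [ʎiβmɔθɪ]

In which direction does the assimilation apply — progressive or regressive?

The segment that alternates is /ŋ/, which surfaces as [n] when adjacent to /l/.
The change velar → alveolar matches the place of the preceding /l/, identifying this as place assimilation.
The same holds elsewhere in the data: /ŋ/ → [m] after /β/ (velar → bilabial, matching bilabial) — only place changes, and always toward the preceding segment.
The trigger is the preceding segment, so the direction is progressive (perseverative).

progressive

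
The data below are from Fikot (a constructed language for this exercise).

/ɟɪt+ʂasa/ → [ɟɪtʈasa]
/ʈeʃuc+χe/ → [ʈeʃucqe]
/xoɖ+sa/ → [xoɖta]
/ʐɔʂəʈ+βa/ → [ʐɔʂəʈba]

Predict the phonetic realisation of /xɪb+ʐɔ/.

[xɪbɖɔ]

The data show progressive manner assimilation: /ʂ/ → [ʈ] after /t/; /χ/ → [q] after /c/; /s/ → [t] after /ɖ/; /β/ → [b] after /ʈ/. In each pair only manner changes, matching the preceding consonant, while place and voice stay constant.
The rule targets /ʐ/ (voiced retroflex fricative), which sits after the trigger /b/ (stop).
The voiced retroflex stop is [ɖ], so /ʐ/ → [ɖ].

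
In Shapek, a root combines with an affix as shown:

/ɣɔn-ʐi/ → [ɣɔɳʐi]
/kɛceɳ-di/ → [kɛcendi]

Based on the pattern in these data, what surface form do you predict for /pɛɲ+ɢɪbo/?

The data show regressive place assimilation: /n/ → [ɳ] before /ʐ/; /ɳ/ → [n] before /d/. In each pair only place changes, matching the following consonant, while manner and voice stay constant.
/ɲ/ is a voiced palatal nasal. The following trigger /ɢ/ is uvular, so /ɲ/ must become uvular as well.
The voiced uvular nasal is [ɴ], so /ɲ/ → [ɴ].

[pɛɴɢɪbo]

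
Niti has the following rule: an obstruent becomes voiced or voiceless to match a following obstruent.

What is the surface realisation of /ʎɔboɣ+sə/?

[ʎɔboxsə]

/ɣ/ is a voiced velar fricative. The following trigger /s/ is voiceless, so /ɣ/ must become voiceless as well.
A voiceless velar fricative is [x], so the surface segment is [x].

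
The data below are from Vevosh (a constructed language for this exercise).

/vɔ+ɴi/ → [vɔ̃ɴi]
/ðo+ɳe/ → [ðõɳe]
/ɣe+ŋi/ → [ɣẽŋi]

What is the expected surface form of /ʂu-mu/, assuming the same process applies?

The data show regressive nasality assimilation (vowel nasalisation): /ɔ/ → [ɔ̃] before /ɴ/; /o/ → [õ] before /ɳ/; /e/ → [ẽ] before /ŋ/ — a vowel is nasalised by an immediately following nasal consonant.
/u/ sits next to the nasal /m/ and is therefore nasalised to [ũ].

[ʂũmu]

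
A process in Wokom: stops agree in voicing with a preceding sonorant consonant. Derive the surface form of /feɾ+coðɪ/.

[feɾɟoðɪ]

The rule targets /c/ (voiceless palatal stop), which sits after the trigger /ɾ/ (voiced).
The voiced palatal stop is [ɟ], so /c/ → [ɟ].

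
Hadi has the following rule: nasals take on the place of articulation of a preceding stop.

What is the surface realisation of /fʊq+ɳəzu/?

/ɳ/ is a voiced retroflex nasal. The preceding trigger /q/ is uvular, so /ɳ/ must become uvular as well.
Changing only its place to uvular gives [ɴ] — the voiced uvular nasal.

[fʊqɴəzu]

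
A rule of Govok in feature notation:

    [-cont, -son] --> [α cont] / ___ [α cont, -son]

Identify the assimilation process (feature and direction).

The rule copies [cont] (continuancy) from the environment onto the target stops; since [±cont] encodes the stop/fricative manner contrast, the assimilating dimension is manner.
Since the environment is written after the underscore, the trigger follows the target; the direction is regressive.

regressive manner assimilation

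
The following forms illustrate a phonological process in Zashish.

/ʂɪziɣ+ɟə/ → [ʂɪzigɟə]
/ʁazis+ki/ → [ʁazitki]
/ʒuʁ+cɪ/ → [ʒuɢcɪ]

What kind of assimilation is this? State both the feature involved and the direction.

regressive manner assimilation

Comparing underlying and surface forms, /ɣ/ → [g] is the alternation; the neighbouring /ɟ/ is constant.
/ɣ/ is a fricative while /ɟ/ is a stop; the output [g] is a stop, matching the trigger — so the feature that spreads is manner.
Place and voice are unchanged, so the assimilation is partial, not total.
The other alternating forms pattern the same way: /s/ → [t] before /k/ (fricative → stop, matching a stop); /ʁ/ → [ɢ] before /c/ (fricative → stop, matching a stop) — only manner changes, and always toward the following segment.
Since the segment that changes precedes the conditioning segment, the assimilation is regressive.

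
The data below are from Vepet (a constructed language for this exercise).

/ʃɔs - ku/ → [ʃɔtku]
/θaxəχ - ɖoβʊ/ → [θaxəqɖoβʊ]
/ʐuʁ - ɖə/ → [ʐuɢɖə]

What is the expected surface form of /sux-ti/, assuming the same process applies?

The data show regressive manner assimilation: /s/ → [t] before /k/; /χ/ → [q] before /ɖ/; /ʁ/ → [ɢ] before /ɖ/. In each pair only manner changes, matching the following consonant, while place and voice stay constant.
/x/ is a voiceless velar fricative. The following trigger /t/ is a stop, so /x/ must become a stop as well.
The voiceless velar stop is [k], so /x/ → [k].

[sukti]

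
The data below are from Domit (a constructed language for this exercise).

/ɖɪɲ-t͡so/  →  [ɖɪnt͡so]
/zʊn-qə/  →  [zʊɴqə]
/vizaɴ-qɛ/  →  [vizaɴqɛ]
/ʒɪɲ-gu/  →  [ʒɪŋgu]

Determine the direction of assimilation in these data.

Comparing underlying and surface forms, /ɲ/ → [n] is the alternation; the neighbouring /t͡s/ is constant.
The change palatal → alveolar matches the place of the following /t͡s/, identifying this as place assimilation.
The same holds elsewhere in the data: /n/ → [ɴ] before /q/ (alveolar → uvular, matching uvular); /ɲ/ → [ŋ] before /g/ (palatal → velar, matching velar) — only place changes, and always toward the following segment.
No alternation appears in [vizaɴqɛ]: there the adjacent consonants already agree in place (/ɴ/ and /q/ are both uvular), so this form is consistent with the same rule.
The trigger is the following segment, so the direction is regressive (anticipatory).

regressive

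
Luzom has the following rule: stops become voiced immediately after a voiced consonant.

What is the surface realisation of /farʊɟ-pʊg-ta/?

/p/ is a voiceless bilabial stop. The preceding trigger /ɟ/ is voiced, so /p/ must become voiced as well.
The voiced bilabial stop is [b], so /p/ → [b].
At the second juncture, /t/ likewise becomes [d] adjacent to /g/.

[farʊɟbʊgda]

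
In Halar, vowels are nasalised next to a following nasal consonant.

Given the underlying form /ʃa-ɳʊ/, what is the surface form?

[ʃãɳʊ]

/a/ sits next to the nasal /ɳ/ and is therefore nasalised to [ã].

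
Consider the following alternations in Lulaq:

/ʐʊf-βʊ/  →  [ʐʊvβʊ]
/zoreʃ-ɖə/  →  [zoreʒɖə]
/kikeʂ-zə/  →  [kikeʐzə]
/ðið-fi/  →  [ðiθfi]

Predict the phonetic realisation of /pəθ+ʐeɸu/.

[pəðʐeɸu]

The data show regressive voicing assimilation: /f/ → [v] before /β/; /ʃ/ → [ʒ] before /ɖ/; /ʂ/ → [ʐ] before /z/; /ð/ → [θ] before /f/. In each pair only voicing changes, matching the following consonant, while place and manner stay constant.
/θ/ is a voiceless dental fricative. The following trigger /ʐ/ is voiced, so /θ/ must become voiced as well.
A voiced dental fricative is [ð], so the surface segment is [ð].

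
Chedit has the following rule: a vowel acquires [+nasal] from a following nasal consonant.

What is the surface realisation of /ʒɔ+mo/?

The vowel /ɔ/ is adjacent to the following nasal /m/, so it acquires [+nasal] and surfaces as [ɔ̃].

[ʒɔ̃mo]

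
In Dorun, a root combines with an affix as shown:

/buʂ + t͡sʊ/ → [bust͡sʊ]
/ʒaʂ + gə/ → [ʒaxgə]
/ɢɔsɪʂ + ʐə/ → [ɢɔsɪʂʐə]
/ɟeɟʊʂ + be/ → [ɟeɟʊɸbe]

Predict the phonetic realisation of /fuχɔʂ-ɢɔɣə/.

[fuχɔχɢɔɣə]

The data show regressive place assimilation: /ʂ/ → [s] before /t͡s/; /ʂ/ → [x] before /g/; /ʂ/ → [ɸ] before /b/. In each pair only place changes, matching the following consonant, while manner and voice stay constant.
Nothing changes in [ɢɔsɪʂʐə]: there the adjacent consonants already agree in place (/ʂ/ and /ʐ/ are both retroflex), so this form is consistent with the same rule.
/ʂ/ is a voiceless retroflex fricative. The following trigger /ɢ/ is uvular, so /ʂ/ must become uvular as well.
Changing only its place to uvular gives [χ] — the voiceless uvular fricative.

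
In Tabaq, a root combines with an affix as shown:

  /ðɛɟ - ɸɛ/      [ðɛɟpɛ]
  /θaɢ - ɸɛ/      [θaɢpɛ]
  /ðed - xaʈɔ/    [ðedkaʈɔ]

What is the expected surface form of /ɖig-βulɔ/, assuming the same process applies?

[ɖigbulɔ]

The data show progressive manner assimilation: /ɸ/ → [p] after /ɟ/; /ɸ/ → [p] after /ɢ/; /x/ → [k] after /d/. In each pair only manner changes, matching the preceding consonant, while place and voice stay constant.
The rule targets /β/ (voiced bilabial fricative), which sits after the trigger /g/ (stop).
The voiced bilabial stop is [b], so /β/ → [b].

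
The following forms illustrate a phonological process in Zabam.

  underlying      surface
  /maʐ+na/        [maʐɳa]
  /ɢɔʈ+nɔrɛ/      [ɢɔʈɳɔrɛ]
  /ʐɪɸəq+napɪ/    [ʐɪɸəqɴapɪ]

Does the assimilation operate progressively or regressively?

progressive

The segment that alternates is /n/, which surfaces as [ɳ] when adjacent to /ʐ/.
The change alveolar → retroflex matches the place of the preceding /ʐ/, identifying this as place assimilation.
Checking the remaining alternations: /n/ → [ɳ] after /ʈ/ (alveolar → retroflex, matching retroflex); /n/ → [ɴ] after /q/ (alveolar → uvular, matching uvular) — only place changes, and always toward the preceding segment.
Since the segment that changes follows the conditioning segment, the assimilation is progressive.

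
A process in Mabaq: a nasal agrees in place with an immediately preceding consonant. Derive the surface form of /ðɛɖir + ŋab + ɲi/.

The rule targets /ŋ/ (voiced velar nasal), which sits after the trigger /r/ (alveolar).
Changing only its place to alveolar gives [n] — the voiced alveolar nasal.
The same rule applies at the second boundary: /ɲ/ → [m] next to /b/.

[ðɛɖirnabmi]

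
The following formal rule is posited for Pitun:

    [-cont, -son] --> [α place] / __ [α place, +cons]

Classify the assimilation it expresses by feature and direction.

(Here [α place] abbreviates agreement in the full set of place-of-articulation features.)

The rule copies the place features (abbreviated [place]) from the environment onto the target, so the assimilating feature is place.
Since the environment is written after the underscore, the trigger follows the target; the direction is regressive.

regressive place assimilation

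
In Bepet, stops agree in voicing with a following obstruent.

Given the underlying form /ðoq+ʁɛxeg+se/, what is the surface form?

[ðoɢʁɛxekse]

The rule targets /q/ (voiceless uvular stop), which sits before the trigger /ʁ/ (voiced).
Changing only its voicing to voiced gives [ɢ] — the voiced uvular stop.
The same rule applies at the second boundary: /g/ → [k] next to /s/.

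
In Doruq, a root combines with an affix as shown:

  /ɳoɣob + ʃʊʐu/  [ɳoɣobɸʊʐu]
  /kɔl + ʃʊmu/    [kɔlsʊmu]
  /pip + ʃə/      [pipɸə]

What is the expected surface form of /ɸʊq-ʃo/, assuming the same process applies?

The data show progressive place assimilation: /ʃ/ → [ɸ] after /b/; /ʃ/ → [s] after /l/; /ʃ/ → [ɸ] after /p/. In each pair only place changes, matching the preceding consonant, while manner and voice stay constant.
/ʃ/ is a voiceless postalveolar fricative. The preceding trigger /q/ is uvular, so /ʃ/ must become uvular as well.
Changing only its place to uvular gives [χ] — the voiceless uvular fricative.

[ɸʊqχo]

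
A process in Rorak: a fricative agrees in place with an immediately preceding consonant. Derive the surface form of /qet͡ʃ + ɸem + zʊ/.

The rule targets /ɸ/ (voiceless bilabial fricative), which sits after the trigger /t͡ʃ/ (postalveolar).
A voiceless postalveolar fricative is [ʃ], so the surface segment is [ʃ].
At the second juncture, /z/ likewise becomes [β] adjacent to /m/.

[qet͡ʃʃemβʊ]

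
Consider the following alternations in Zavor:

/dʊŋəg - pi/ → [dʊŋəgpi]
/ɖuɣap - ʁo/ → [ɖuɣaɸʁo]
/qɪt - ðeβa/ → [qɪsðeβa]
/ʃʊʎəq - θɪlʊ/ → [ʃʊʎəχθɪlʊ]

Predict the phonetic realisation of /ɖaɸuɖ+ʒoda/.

[ɖaɸuʐʒoda]

The data show regressive manner assimilation: /p/ → [ɸ] before /ʁ/; /t/ → [s] before /ð/; /q/ → [χ] before /θ/. In each pair only manner changes, matching the following consonant, while place and voice stay constant.
Nothing changes in [dʊŋəgpi]: there the adjacent consonants already agree in manner (/g/ and /p/ are both stops), so this form is consistent with the same rule.
/ɖ/ is a voiced retroflex stop. The following trigger /ʒ/ is a fricative, so /ɖ/ must become a fricative as well.
The voiced retroflex fricative is [ʐ], so /ɖ/ → [ʐ].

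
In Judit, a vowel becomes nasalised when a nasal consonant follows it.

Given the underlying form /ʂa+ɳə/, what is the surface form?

The vowel /a/ is adjacent to the following nasal /ɳ/, so it acquires [+nasal] and surfaces as [ã].

[ʂãɳə]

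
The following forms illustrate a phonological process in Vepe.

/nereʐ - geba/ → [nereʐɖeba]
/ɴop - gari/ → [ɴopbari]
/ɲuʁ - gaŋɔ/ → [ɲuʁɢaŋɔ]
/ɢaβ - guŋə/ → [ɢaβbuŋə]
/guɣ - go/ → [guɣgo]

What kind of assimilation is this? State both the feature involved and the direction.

The segment that alternates is /g/, which surfaces as [ɖ] when adjacent to /ʐ/.
The change velar → retroflex matches the place of the preceding /ʐ/, identifying this as place assimilation.
Manner and voice are unchanged, so the assimilation is partial, not total.
Checking the remaining alternations: /g/ → [b] after /p/ (velar → bilabial, matching bilabial); /g/ → [ɢ] after /ʁ/ (velar → uvular, matching uvular); /g/ → [b] after /β/ (velar → bilabial, matching bilabial) — only place changes, and always toward the preceding segment.
No alternation appears in [guɣgo]: there the adjacent consonants already agree in place (/g/ and /ɣ/ are both velar), so this form is consistent with the same rule.
The trigger is the preceding segment, so the direction is progressive (perseverative).

progressive place assimilation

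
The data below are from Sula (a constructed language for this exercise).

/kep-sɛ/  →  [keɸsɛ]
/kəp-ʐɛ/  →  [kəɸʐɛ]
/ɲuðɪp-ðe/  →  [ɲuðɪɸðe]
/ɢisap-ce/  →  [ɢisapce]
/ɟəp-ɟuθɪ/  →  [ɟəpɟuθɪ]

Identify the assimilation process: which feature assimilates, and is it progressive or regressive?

The segment that alternates is /p/, which surfaces as [ɸ] when adjacent to /s/.
/p/ is a stop while /s/ is a fricative; the output [ɸ] is a fricative, matching the trigger — so the feature that spreads is manner.
Place and voice are unchanged, so the assimilation is partial, not total.
Checking the remaining alternations: /p/ → [ɸ] before /ʐ/ (stop → fricative, matching a fricative); /p/ → [ɸ] before /ð/ (stop → fricative, matching a fricative) — only manner changes, and always toward the following segment.
No alternation appears in [ɢisapce], [ɟəpɟuθɪ]: there the adjacent consonants already agree in manner (/p/ and /c/ are both stops; /p/ and /ɟ/ are both stops), so these forms are consistent with the same rule.
Since the segment that changes precedes the conditioning segment, the assimilation is regressive.

regressive manner assimilation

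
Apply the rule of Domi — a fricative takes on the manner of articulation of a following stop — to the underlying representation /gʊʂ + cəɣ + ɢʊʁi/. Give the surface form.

/ʂ/ is a voiceless retroflex fricative. The following trigger /c/ is a stop, so /ʂ/ must become a stop as well.
The voiceless retroflex stop is [ʈ], so /ʂ/ → [ʈ].
The same rule applies at the second boundary: /ɣ/ → [g] next to /ɢ/.

[gʊʈcəgɢʊʁi]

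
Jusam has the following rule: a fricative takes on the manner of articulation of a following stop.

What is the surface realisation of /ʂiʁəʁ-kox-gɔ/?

[ʂiʁəɢkokgɔ]

/ʁ/ is a voiced uvular fricative. The following trigger /k/ is a stop, so /ʁ/ must become a stop as well.
Changing only its manner to stop gives [ɢ] — the voiced uvular stop.
At the second juncture, /x/ likewise becomes [k] adjacent to /g/.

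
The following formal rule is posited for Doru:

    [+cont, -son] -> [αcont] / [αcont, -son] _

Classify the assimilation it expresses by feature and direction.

progressive manner assimilation

The rule copies [cont] (continuancy) from the environment onto the target fricatives; since [±cont] encodes the stop/fricative manner contrast, the assimilating dimension is manner.
The conditioning segment sits to the left of the focus bar, meaning the trigger precedes the segment that changes — progressive assimilation.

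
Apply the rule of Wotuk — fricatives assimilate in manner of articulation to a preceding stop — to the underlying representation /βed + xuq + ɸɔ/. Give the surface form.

[βedkuqpɔ]

The rule targets /x/ (voiceless velar fricative), which sits after the trigger /d/ (stop).
Changing only its manner to stop gives [k] — the voiceless velar stop.
At the second juncture, /ɸ/ likewise becomes [p] adjacent to /q/.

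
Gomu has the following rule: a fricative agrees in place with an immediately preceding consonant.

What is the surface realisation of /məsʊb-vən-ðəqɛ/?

[məsʊbβənzəqɛ]

The rule targets /v/ (voiced labiodental fricative), which sits after the trigger /b/ (bilabial).
Changing only its place to bilabial gives [β] — the voiced bilabial fricative.
At the second juncture, /ð/ likewise becomes [z] adjacent to /n/.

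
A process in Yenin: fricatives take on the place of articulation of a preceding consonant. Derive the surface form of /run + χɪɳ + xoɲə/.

The rule targets /χ/ (voiceless uvular fricative), which sits after the trigger /n/ (alveolar).
A voiceless alveolar fricative is [s], so the surface segment is [s].
At the second juncture, /x/ likewise becomes [ʂ] adjacent to /ɳ/.

[runsɪɳʂoɲə]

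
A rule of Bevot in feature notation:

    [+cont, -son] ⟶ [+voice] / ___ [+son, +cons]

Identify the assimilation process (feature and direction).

regressive voicing assimilation

The structural change is [+voice], and the conditioning segment [+son, +cons] (a sonorant consonant) is itself voiced, so the target comes to share the voicing of its neighbour — voicing assimilation.
Since the environment is written after the underscore, the trigger follows the target; the direction is regressive.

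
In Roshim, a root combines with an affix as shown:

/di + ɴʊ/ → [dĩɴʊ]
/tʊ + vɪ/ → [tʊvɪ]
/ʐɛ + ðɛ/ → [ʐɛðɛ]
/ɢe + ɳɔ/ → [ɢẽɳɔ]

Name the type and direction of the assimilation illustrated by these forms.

The vowel /i/ surfaces as nasalised [ĩ] next to the following nasal /ɴ/ — it has acquired the [+nasal] feature of its neighbour.
The other form shows the same pattern: /e/ → [ẽ] before /ɳ/ — each time a vowel is nasalised next to a following nasal.
No change occurs in [tʊvɪ], [ʐɛðɛ] because the vowel at the boundary is adjacent to an oral consonant, not a nasal (/ʊ/ next to /v/; /ɛ/ next to /ð/).
Because the conditioning nasal is to the right of the vowel that changes, the process is regressive (anticipatory).

regressive nasality assimilation (vowel nasalisation)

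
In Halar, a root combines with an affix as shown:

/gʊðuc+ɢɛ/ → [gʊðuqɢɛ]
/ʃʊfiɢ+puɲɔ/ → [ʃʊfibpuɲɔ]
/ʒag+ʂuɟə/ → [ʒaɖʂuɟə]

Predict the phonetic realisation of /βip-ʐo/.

The data show regressive place assimilation: /c/ → [q] before /ɢ/; /ɢ/ → [b] before /p/; /g/ → [ɖ] before /ʂ/. In each pair only place changes, matching the following consonant, while manner and voice stay constant.
/p/ is a voiceless bilabial stop. The following trigger /ʐ/ is retroflex, so /p/ must become retroflex as well.
The voiceless retroflex stop is [ʈ], so /p/ → [ʈ].

[βiʈʐo]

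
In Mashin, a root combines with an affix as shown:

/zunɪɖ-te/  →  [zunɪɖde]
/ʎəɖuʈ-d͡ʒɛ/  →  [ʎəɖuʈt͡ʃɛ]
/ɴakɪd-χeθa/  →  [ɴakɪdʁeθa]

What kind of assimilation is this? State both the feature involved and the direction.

progressive voicing assimilation

Comparing underlying and surface forms, /t/ → [d] is the alternation; the neighbouring /ɖ/ is constant.
/t/ is voiceless while /ɖ/ is voiced; the output [d] is voiced, matching the trigger — so the feature that spreads is voicing.
Place and manner are unchanged, so the assimilation is partial, not total.
The same holds elsewhere in the data: /d͡ʒ/ → [t͡ʃ] after /ʈ/ (voiced → voiceless, matching voiceless); /χ/ → [ʁ] after /d/ (voiceless → voiced, matching voiced) — only voicing changes, and always toward the preceding segment.
Since the segment that changes follows the conditioning segment, the assimilation is progressive.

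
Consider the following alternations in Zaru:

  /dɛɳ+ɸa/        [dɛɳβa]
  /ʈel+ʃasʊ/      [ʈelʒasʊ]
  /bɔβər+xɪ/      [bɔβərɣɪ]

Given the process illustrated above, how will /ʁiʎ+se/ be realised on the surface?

The data show progressive voicing assimilation: /ɸ/ → [β] after /ɳ/; /ʃ/ → [ʒ] after /l/; /x/ → [ɣ] after /r/. In each pair only voicing changes, matching the preceding consonant, while place and manner stay constant.
/s/ is a voiceless alveolar fricative. The preceding trigger /ʎ/ is voiced, so /s/ must become voiced as well.
Changing only its voicing to voiced gives [z] — the voiced alveolar fricative.

[ʁiʎze]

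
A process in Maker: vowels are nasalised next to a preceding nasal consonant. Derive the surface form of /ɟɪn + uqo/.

[ɟɪnũqo]

/u/ sits next to the nasal /n/ and is therefore nasalised to [ũ].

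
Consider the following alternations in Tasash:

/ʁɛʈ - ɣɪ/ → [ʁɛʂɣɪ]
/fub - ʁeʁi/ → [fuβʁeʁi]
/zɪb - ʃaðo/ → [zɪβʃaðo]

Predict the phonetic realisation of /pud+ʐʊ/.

[puzʐʊ]

The data show regressive manner assimilation: /ʈ/ → [ʂ] before /ɣ/; /b/ → [β] before /ʁ/; /b/ → [β] before /ʃ/. In each pair only manner changes, matching the following consonant, while place and voice stay constant.
/d/ is a voiced alveolar stop. The following trigger /ʐ/ is a fricative, so /d/ must become a fricative as well.
Changing only its manner to fricative gives [z] — the voiced alveolar fricative.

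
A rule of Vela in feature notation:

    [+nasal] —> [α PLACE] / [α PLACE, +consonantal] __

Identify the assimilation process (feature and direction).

progressive place assimilation

The shared variable α links the value of the place features (abbreviated [PLACE]) on the target to the same value on the neighbouring segment, so place is the feature that assimilates.
The conditioning segment sits to the left of the focus bar, meaning the trigger precedes the segment that changes — progressive assimilation.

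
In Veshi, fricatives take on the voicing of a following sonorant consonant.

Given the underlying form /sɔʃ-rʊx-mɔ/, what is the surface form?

/ʃ/ is a voiceless postalveolar fricative. The following trigger /r/ is voiced, so /ʃ/ must become voiced as well.
Changing only its voicing to voiced gives [ʒ] — the voiced postalveolar fricative.
At the second juncture, /x/ likewise becomes [ɣ] adjacent to /m/.

[sɔʒrʊɣmɔ]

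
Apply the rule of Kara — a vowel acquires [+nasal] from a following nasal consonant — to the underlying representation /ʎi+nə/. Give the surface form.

The vowel /i/ is adjacent to the following nasal /n/, so it acquires [+nasal] and surfaces as [ĩ].

[ʎĩnə]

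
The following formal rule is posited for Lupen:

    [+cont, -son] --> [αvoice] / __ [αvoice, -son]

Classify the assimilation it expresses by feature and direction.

The rule copies [voice] from the environment onto the target, so the assimilating feature is voicing.
The conditioning segment sits to the right of the focus bar, meaning the trigger follows the segment that changes — regressive assimilation.

regressive voicing assimilation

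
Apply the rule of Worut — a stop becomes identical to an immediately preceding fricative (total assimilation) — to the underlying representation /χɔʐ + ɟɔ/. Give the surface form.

/ɟ/ is the segment targeted by the rule; it sits immediately after /ʐ/, so it assimilates completely and surfaces as [ʐ].

[χɔʐʐɔ]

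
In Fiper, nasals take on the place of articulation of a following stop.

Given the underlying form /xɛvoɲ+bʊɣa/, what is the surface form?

[xɛvombʊɣa]

/ɲ/ is a voiced palatal nasal. The following trigger /b/ is bilabial, so /ɲ/ must become bilabial as well.
Changing only its place to bilabial gives [m] — the voiced bilabial nasal.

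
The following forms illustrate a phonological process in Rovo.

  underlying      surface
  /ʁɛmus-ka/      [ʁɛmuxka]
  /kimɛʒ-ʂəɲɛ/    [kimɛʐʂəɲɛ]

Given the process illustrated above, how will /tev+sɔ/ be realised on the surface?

The data show regressive place assimilation: /s/ → [x] before /k/; /ʒ/ → [ʐ] before /ʂ/. In each pair only place changes, matching the following consonant, while manner and voice stay constant.
The rule targets /v/ (voiced labiodental fricative), which sits before the trigger /s/ (alveolar).
Changing only its place to alveolar gives [z] — the voiced alveolar fricative.

[tezsɔ]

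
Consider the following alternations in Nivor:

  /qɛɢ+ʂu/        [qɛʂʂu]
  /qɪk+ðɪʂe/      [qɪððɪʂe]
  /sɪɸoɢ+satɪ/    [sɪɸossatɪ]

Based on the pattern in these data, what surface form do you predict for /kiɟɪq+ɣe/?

The data show regressive total assimilation (/ɢ/ → [ʂ] before /ʂ/; /k/ → [ð] before /ð/; /ɢ/ → [s] before /s/): in every case the target segment becomes identical to its following neighbour, copying more than a single feature.
/q/ is the segment targeted by the rule; it sits immediately before /ɣ/, so it assimilates completely and surfaces as [ɣ].

[kiɟɪɣɣe]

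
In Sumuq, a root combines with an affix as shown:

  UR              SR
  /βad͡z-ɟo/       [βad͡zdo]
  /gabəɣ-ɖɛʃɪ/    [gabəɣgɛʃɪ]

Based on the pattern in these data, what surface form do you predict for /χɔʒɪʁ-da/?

[χɔʒɪʁɢa]

The data show progressive place assimilation: /ɟ/ → [d] after /d͡z/; /ɖ/ → [g] after /ɣ/. In each pair only place changes, matching the preceding consonant, while manner and voice stay constant.
The rule targets /d/ (voiced alveolar stop), which sits after the trigger /ʁ/ (uvular).
The voiced uvular stop is [ɢ], so /d/ → [ɢ].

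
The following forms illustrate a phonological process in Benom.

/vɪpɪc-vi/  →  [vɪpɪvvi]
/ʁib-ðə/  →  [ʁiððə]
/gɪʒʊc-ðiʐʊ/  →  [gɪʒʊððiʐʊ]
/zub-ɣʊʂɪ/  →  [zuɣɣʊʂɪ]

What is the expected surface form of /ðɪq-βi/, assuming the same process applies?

[ðɪββi]

The data show regressive total assimilation (/c/ → [v] before /v/; /b/ → [ð] before /ð/; /c/ → [ð] before /ð/; /b/ → [ɣ] before /ɣ/): in every case the target segment becomes identical to its following neighbour, copying more than a single feature.
/q/ is the segment targeted by the rule; it sits immediately before /β/, so it assimilates completely and surfaces as [β].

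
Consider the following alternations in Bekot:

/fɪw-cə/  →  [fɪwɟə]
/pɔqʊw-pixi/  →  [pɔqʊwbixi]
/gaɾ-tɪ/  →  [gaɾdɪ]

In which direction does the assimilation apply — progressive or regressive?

progressive

The segment that alternates is /c/, which surfaces as [ɟ] when adjacent to /w/.
The change voiceless → voiced matches the voicing of the preceding /w/, identifying this as voicing assimilation.
The other alternating forms pattern the same way: /p/ → [b] after /w/ (voiceless → voiced, matching voiced); /t/ → [d] after /ɾ/ (voiceless → voiced, matching voiced) — only voicing changes, and always toward the preceding segment.
Since the segment that changes follows the conditioning segment, the assimilation is progressive.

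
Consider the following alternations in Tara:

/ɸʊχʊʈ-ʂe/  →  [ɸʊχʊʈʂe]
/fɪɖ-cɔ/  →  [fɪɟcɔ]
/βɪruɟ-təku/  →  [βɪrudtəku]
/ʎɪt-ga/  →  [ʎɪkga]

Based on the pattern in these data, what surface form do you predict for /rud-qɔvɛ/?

[ruɢqɔvɛ]

The data show regressive place assimilation: /ɖ/ → [ɟ] before /c/; /ɟ/ → [d] before /t/; /t/ → [k] before /g/. In each pair only place changes, matching the following consonant, while manner and voice stay constant.
Nothing changes in [ɸʊχʊʈʂe]: there the adjacent consonants already agree in place (/ʈ/ and /ʂ/ are both retroflex), so this form is consistent with the same rule.
The rule targets /d/ (voiced alveolar stop), which sits before the trigger /q/ (uvular).
The voiced uvular stop is [ɢ], so /d/ → [ɢ].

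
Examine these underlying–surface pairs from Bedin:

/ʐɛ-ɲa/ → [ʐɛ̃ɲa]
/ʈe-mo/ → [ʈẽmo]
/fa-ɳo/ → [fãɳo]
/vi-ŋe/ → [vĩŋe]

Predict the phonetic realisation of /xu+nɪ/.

The data show regressive nasality assimilation (vowel nasalisation): /ɛ/ → [ɛ̃] before /ɲ/; /e/ → [ẽ] before /m/; /a/ → [ã] before /ɳ/; /i/ → [ĩ] before /ŋ/ — a vowel is nasalised by an immediately following nasal consonant.
/u/ sits next to the nasal /n/ and is therefore nasalised to [ũ].

[xũnɪ]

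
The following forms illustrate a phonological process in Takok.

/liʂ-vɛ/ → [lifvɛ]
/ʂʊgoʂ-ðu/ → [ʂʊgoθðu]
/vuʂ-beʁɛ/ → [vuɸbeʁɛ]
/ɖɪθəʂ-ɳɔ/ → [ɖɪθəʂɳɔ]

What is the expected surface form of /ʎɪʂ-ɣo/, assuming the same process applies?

The data show regressive place assimilation: /ʂ/ → [f] before /v/; /ʂ/ → [θ] before /ð/; /ʂ/ → [ɸ] before /b/. In each pair only place changes, matching the following consonant, while manner and voice stay constant.
No alternation appears in [ɖɪθəʂɳɔ]: there the adjacent consonants already agree in place (/ʂ/ and /ɳ/ are both retroflex), so this form is consistent with the same rule.
The rule targets /ʂ/ (voiceless retroflex fricative), which sits before the trigger /ɣ/ (velar).
Changing only its place to velar gives [x] — the voiceless velar fricative.

[ʎɪxɣo]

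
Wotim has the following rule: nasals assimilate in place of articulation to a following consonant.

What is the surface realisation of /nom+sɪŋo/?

/m/ is a voiced bilabial nasal. The following trigger /s/ is alveolar, so /m/ must become alveolar as well.
A voiced alveolar nasal is [n], so the surface segment is [n].

[nonsɪŋo]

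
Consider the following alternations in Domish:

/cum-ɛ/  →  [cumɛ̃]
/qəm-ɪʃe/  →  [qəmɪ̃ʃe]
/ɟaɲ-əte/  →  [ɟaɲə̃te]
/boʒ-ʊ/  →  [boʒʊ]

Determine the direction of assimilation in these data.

The vowel /ɛ/ surfaces as nasalised [ɛ̃] next to the preceding nasal /m/ — it has acquired the [+nasal] feature of its neighbour.
Likewise in the remaining data: /ɪ/ → [ɪ̃] after /m/; /ə/ → [ə̃] after /ɲ/ — each time a vowel is nasalised next to a preceding nasal.
No change occurs in [boʒʊ] because the vowel at the boundary is adjacent to an oral consonant, not a nasal (/ʊ/ next to /ʒ/).
Because the conditioning nasal is to the left of the vowel that changes, the process is progressive (perseverative).

progressive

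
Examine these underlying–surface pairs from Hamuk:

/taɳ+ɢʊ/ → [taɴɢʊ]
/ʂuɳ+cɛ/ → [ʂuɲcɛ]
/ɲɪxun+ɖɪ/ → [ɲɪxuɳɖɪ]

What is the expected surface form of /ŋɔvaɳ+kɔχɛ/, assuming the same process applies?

The data show regressive place assimilation: /ɳ/ → [ɴ] before /ɢ/; /ɳ/ → [ɲ] before /c/; /n/ → [ɳ] before /ɖ/. In each pair only place changes, matching the following consonant, while manner and voice stay constant.
The rule targets /ɳ/ (voiced retroflex nasal), which sits before the trigger /k/ (velar).
A voiced velar nasal is [ŋ], so the surface segment is [ŋ].

[ŋɔvaŋkɔχɛ]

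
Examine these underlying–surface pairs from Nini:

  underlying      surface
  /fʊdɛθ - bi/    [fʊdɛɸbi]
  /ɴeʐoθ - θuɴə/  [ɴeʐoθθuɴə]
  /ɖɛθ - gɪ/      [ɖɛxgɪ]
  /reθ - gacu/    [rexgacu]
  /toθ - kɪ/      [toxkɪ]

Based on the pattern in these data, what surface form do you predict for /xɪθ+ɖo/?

[xɪʂɖo]

The data show regressive place assimilation: /θ/ → [ɸ] before /b/; /θ/ → [x] before /g/; /θ/ → [x] before /k/. In each pair only place changes, matching the following consonant, while manner and voice stay constant.
Nothing changes in [ɴeʐoθθuɴə]: there the adjacent consonants already agree in place (/θ/ and /θ/ are both dental), so this form is consistent with the same rule.
The rule targets /θ/ (voiceless dental fricative), which sits before the trigger /ɖ/ (retroflex).
Changing only its place to retroflex gives [ʂ] — the voiceless retroflex fricative.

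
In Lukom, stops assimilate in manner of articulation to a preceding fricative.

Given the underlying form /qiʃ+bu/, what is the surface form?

[qiʃβu]

The rule targets /b/ (voiced bilabial stop), which sits after the trigger /ʃ/ (fricative).
Changing only its manner to fricative gives [β] — the voiced bilabial fricative.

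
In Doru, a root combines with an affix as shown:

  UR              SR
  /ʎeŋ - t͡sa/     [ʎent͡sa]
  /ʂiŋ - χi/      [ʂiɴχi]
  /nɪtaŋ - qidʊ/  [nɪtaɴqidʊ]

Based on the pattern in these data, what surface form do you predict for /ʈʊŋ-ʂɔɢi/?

The data show regressive place assimilation: /ŋ/ → [n] before /t͡s/; /ŋ/ → [ɴ] before /χ/; /ŋ/ → [ɴ] before /q/. In each pair only place changes, matching the following consonant, while manner and voice stay constant.
/ŋ/ is a voiced velar nasal. The following trigger /ʂ/ is retroflex, so /ŋ/ must become retroflex as well.
Changing only its place to retroflex gives [ɳ] — the voiced retroflex nasal.

[ʈʊɳʂɔɢi]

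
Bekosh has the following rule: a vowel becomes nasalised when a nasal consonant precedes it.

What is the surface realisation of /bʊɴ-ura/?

[bʊɴũra]

/u/ sits next to the nasal /ɴ/ and is therefore nasalised to [ũ].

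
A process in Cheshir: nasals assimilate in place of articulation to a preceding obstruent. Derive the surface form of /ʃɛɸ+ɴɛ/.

/ɴ/ is a voiced uvular nasal. The preceding trigger /ɸ/ is bilabial, so /ɴ/ must become bilabial as well.
The voiced bilabial nasal is [m], so /ɴ/ → [m].

[ʃɛɸmɛ]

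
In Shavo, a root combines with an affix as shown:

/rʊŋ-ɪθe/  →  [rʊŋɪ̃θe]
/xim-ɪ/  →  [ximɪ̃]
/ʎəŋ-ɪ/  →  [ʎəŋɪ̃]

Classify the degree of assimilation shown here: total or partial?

partial assimilation

The vowel /ɪ/ surfaces as nasalised [ɪ̃] next to the preceding nasal /ŋ/ — it has acquired the [+nasal] feature of its neighbour.
The other form shows the same pattern: /ɪ/ → [ɪ̃] after /m/ — each time a vowel is nasalised next to a preceding nasal.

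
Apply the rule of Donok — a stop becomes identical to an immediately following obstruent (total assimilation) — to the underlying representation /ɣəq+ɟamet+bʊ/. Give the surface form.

[ɣəɟɟamebbʊ]

/q/ is the segment targeted by the rule; it sits immediately before /ɟ/, so it assimilates completely and surfaces as [ɟ].
At the second juncture, /t/ likewise becomes [b] adjacent to /b/.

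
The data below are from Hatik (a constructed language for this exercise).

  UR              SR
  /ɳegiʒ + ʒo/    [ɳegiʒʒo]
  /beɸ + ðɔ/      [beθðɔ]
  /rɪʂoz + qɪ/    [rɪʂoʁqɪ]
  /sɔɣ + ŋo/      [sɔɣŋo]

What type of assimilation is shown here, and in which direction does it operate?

regressive place assimilation

Underlying /ɸ/ is realised as [θ] next to /ð/; /ð/ itself does not change.
/ɸ/ is bilabial while /ð/ is dental; the output [θ] is dental, matching the trigger — so the feature that spreads is place.
Manner and voice are unchanged, so the assimilation is partial, not total.
The same holds elsewhere in the data: /z/ → [ʁ] before /q/ (alveolar → uvular, matching uvular) — only place changes, and always toward the following segment.
No alternation appears in [ɳegiʒʒo], [sɔɣŋo]: there the adjacent consonants already agree in place (/ʒ/ and /ʒ/ are both postalveolar; /ɣ/ and /ŋ/ are both velar), so these forms are consistent with the same rule.
The trigger is the following segment, so the direction is regressive (anticipatory).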